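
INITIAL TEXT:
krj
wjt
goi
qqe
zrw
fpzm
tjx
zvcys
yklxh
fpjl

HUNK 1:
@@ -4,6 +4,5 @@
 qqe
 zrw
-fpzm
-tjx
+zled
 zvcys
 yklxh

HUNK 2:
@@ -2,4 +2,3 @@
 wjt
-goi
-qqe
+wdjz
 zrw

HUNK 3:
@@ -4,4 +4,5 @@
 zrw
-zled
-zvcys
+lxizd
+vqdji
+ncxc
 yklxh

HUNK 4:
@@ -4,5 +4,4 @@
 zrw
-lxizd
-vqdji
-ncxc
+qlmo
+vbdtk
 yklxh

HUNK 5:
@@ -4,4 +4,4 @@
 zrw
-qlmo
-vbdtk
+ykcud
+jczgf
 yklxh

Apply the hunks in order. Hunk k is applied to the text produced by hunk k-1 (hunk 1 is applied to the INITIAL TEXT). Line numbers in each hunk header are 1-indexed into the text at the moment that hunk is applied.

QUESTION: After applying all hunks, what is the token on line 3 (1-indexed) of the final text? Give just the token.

Answer: wdjz

Derivation:
Hunk 1: at line 4 remove [fpzm,tjx] add [zled] -> 9 lines: krj wjt goi qqe zrw zled zvcys yklxh fpjl
Hunk 2: at line 2 remove [goi,qqe] add [wdjz] -> 8 lines: krj wjt wdjz zrw zled zvcys yklxh fpjl
Hunk 3: at line 4 remove [zled,zvcys] add [lxizd,vqdji,ncxc] -> 9 lines: krj wjt wdjz zrw lxizd vqdji ncxc yklxh fpjl
Hunk 4: at line 4 remove [lxizd,vqdji,ncxc] add [qlmo,vbdtk] -> 8 lines: krj wjt wdjz zrw qlmo vbdtk yklxh fpjl
Hunk 5: at line 4 remove [qlmo,vbdtk] add [ykcud,jczgf] -> 8 lines: krj wjt wdjz zrw ykcud jczgf yklxh fpjl
Final line 3: wdjz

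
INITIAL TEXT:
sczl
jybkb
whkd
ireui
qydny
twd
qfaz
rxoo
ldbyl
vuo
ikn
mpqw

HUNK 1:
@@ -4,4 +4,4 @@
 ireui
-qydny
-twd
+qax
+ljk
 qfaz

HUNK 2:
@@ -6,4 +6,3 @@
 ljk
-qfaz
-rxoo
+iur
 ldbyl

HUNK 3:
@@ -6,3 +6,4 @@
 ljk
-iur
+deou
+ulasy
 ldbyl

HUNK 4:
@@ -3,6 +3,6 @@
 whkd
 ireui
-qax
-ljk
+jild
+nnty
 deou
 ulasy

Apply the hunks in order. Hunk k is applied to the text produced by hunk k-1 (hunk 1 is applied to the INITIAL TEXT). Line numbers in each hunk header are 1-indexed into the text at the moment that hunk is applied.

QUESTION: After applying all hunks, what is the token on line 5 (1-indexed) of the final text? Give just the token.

Hunk 1: at line 4 remove [qydny,twd] add [qax,ljk] -> 12 lines: sczl jybkb whkd ireui qax ljk qfaz rxoo ldbyl vuo ikn mpqw
Hunk 2: at line 6 remove [qfaz,rxoo] add [iur] -> 11 lines: sczl jybkb whkd ireui qax ljk iur ldbyl vuo ikn mpqw
Hunk 3: at line 6 remove [iur] add [deou,ulasy] -> 12 lines: sczl jybkb whkd ireui qax ljk deou ulasy ldbyl vuo ikn mpqw
Hunk 4: at line 3 remove [qax,ljk] add [jild,nnty] -> 12 lines: sczl jybkb whkd ireui jild nnty deou ulasy ldbyl vuo ikn mpqw
Final line 5: jild

Answer: jild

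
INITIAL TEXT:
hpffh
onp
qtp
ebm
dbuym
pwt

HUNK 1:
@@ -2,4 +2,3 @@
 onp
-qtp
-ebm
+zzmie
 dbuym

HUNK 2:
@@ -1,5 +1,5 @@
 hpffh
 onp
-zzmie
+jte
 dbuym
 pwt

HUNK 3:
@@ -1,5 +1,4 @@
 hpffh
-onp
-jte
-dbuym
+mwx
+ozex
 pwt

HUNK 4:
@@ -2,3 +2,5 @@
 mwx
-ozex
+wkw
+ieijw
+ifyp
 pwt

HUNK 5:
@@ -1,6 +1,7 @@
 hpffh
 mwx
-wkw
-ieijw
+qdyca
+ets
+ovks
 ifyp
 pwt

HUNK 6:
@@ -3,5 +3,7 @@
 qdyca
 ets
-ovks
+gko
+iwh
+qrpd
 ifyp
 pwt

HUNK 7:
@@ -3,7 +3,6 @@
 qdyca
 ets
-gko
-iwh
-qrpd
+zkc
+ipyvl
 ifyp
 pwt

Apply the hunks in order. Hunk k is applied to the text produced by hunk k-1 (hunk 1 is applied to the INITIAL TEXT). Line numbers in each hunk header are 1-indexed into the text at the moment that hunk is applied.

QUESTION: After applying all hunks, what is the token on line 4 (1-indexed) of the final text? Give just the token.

Answer: ets

Derivation:
Hunk 1: at line 2 remove [qtp,ebm] add [zzmie] -> 5 lines: hpffh onp zzmie dbuym pwt
Hunk 2: at line 1 remove [zzmie] add [jte] -> 5 lines: hpffh onp jte dbuym pwt
Hunk 3: at line 1 remove [onp,jte,dbuym] add [mwx,ozex] -> 4 lines: hpffh mwx ozex pwt
Hunk 4: at line 2 remove [ozex] add [wkw,ieijw,ifyp] -> 6 lines: hpffh mwx wkw ieijw ifyp pwt
Hunk 5: at line 1 remove [wkw,ieijw] add [qdyca,ets,ovks] -> 7 lines: hpffh mwx qdyca ets ovks ifyp pwt
Hunk 6: at line 3 remove [ovks] add [gko,iwh,qrpd] -> 9 lines: hpffh mwx qdyca ets gko iwh qrpd ifyp pwt
Hunk 7: at line 3 remove [gko,iwh,qrpd] add [zkc,ipyvl] -> 8 lines: hpffh mwx qdyca ets zkc ipyvl ifyp pwt
Final line 4: ets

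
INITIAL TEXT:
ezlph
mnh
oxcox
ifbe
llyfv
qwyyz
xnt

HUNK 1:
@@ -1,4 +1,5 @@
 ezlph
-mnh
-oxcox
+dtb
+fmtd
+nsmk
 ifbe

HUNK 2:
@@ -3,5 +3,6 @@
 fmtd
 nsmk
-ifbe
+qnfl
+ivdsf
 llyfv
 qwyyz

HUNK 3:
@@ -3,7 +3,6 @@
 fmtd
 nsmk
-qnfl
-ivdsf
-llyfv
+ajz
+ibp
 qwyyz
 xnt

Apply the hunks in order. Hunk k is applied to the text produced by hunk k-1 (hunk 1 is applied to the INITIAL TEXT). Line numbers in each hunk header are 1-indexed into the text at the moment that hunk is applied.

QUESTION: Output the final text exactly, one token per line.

Answer: ezlph
dtb
fmtd
nsmk
ajz
ibp
qwyyz
xnt

Derivation:
Hunk 1: at line 1 remove [mnh,oxcox] add [dtb,fmtd,nsmk] -> 8 lines: ezlph dtb fmtd nsmk ifbe llyfv qwyyz xnt
Hunk 2: at line 3 remove [ifbe] add [qnfl,ivdsf] -> 9 lines: ezlph dtb fmtd nsmk qnfl ivdsf llyfv qwyyz xnt
Hunk 3: at line 3 remove [qnfl,ivdsf,llyfv] add [ajz,ibp] -> 8 lines: ezlph dtb fmtd nsmk ajz ibp qwyyz xnt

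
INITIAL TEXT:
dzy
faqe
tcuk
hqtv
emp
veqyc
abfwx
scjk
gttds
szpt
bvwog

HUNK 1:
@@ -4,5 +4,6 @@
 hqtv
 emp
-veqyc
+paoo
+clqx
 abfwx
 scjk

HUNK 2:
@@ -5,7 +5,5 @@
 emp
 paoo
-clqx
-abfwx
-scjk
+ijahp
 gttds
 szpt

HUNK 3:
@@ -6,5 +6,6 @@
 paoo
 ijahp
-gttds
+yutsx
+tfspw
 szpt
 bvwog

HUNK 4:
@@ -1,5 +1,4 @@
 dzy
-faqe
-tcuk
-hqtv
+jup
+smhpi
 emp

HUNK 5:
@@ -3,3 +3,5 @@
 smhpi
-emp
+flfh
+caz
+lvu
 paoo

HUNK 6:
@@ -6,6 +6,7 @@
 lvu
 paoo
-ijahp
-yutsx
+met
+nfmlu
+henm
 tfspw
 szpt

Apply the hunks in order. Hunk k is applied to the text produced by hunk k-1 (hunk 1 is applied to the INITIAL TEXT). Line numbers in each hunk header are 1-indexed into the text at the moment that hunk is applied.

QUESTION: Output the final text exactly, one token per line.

Answer: dzy
jup
smhpi
flfh
caz
lvu
paoo
met
nfmlu
henm
tfspw
szpt
bvwog

Derivation:
Hunk 1: at line 4 remove [veqyc] add [paoo,clqx] -> 12 lines: dzy faqe tcuk hqtv emp paoo clqx abfwx scjk gttds szpt bvwog
Hunk 2: at line 5 remove [clqx,abfwx,scjk] add [ijahp] -> 10 lines: dzy faqe tcuk hqtv emp paoo ijahp gttds szpt bvwog
Hunk 3: at line 6 remove [gttds] add [yutsx,tfspw] -> 11 lines: dzy faqe tcuk hqtv emp paoo ijahp yutsx tfspw szpt bvwog
Hunk 4: at line 1 remove [faqe,tcuk,hqtv] add [jup,smhpi] -> 10 lines: dzy jup smhpi emp paoo ijahp yutsx tfspw szpt bvwog
Hunk 5: at line 3 remove [emp] add [flfh,caz,lvu] -> 12 lines: dzy jup smhpi flfh caz lvu paoo ijahp yutsx tfspw szpt bvwog
Hunk 6: at line 6 remove [ijahp,yutsx] add [met,nfmlu,henm] -> 13 lines: dzy jup smhpi flfh caz lvu paoo met nfmlu henm tfspw szpt bvwog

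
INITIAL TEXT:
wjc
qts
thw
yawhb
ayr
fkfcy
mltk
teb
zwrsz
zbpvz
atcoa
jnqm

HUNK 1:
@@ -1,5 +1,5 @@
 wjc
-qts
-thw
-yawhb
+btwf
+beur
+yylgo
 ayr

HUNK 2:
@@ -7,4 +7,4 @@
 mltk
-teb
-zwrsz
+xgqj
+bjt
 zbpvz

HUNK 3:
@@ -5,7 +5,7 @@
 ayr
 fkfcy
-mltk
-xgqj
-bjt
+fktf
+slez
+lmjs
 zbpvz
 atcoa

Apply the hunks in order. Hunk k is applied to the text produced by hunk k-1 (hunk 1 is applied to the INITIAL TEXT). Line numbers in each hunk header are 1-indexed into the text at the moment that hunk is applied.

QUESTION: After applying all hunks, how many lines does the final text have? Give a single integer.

Answer: 12

Derivation:
Hunk 1: at line 1 remove [qts,thw,yawhb] add [btwf,beur,yylgo] -> 12 lines: wjc btwf beur yylgo ayr fkfcy mltk teb zwrsz zbpvz atcoa jnqm
Hunk 2: at line 7 remove [teb,zwrsz] add [xgqj,bjt] -> 12 lines: wjc btwf beur yylgo ayr fkfcy mltk xgqj bjt zbpvz atcoa jnqm
Hunk 3: at line 5 remove [mltk,xgqj,bjt] add [fktf,slez,lmjs] -> 12 lines: wjc btwf beur yylgo ayr fkfcy fktf slez lmjs zbpvz atcoa jnqm
Final line count: 12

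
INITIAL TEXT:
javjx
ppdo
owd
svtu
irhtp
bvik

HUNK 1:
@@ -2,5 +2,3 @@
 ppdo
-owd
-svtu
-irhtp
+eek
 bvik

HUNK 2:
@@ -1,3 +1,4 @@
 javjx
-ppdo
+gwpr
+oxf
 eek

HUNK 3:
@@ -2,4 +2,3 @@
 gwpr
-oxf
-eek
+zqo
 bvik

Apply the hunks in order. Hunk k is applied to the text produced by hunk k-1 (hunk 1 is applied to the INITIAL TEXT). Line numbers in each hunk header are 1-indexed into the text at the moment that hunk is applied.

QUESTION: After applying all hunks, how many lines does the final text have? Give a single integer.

Hunk 1: at line 2 remove [owd,svtu,irhtp] add [eek] -> 4 lines: javjx ppdo eek bvik
Hunk 2: at line 1 remove [ppdo] add [gwpr,oxf] -> 5 lines: javjx gwpr oxf eek bvik
Hunk 3: at line 2 remove [oxf,eek] add [zqo] -> 4 lines: javjx gwpr zqo bvik
Final line count: 4

Answer: 4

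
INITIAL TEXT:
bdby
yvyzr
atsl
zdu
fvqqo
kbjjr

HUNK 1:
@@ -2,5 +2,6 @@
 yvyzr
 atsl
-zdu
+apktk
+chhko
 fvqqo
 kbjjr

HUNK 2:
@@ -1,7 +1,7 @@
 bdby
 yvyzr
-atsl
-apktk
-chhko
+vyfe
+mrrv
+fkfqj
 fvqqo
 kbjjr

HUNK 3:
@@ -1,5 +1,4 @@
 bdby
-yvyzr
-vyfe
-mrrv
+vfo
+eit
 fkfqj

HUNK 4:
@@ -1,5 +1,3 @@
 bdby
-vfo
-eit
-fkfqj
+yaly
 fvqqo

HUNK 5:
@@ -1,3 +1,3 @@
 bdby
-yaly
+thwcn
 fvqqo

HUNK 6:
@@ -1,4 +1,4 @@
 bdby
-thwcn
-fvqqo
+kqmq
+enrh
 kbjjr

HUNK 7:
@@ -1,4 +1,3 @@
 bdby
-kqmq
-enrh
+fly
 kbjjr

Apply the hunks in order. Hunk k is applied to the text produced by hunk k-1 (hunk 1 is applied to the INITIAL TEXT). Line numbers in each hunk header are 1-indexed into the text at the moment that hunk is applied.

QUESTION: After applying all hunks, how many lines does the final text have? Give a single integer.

Answer: 3

Derivation:
Hunk 1: at line 2 remove [zdu] add [apktk,chhko] -> 7 lines: bdby yvyzr atsl apktk chhko fvqqo kbjjr
Hunk 2: at line 1 remove [atsl,apktk,chhko] add [vyfe,mrrv,fkfqj] -> 7 lines: bdby yvyzr vyfe mrrv fkfqj fvqqo kbjjr
Hunk 3: at line 1 remove [yvyzr,vyfe,mrrv] add [vfo,eit] -> 6 lines: bdby vfo eit fkfqj fvqqo kbjjr
Hunk 4: at line 1 remove [vfo,eit,fkfqj] add [yaly] -> 4 lines: bdby yaly fvqqo kbjjr
Hunk 5: at line 1 remove [yaly] add [thwcn] -> 4 lines: bdby thwcn fvqqo kbjjr
Hunk 6: at line 1 remove [thwcn,fvqqo] add [kqmq,enrh] -> 4 lines: bdby kqmq enrh kbjjr
Hunk 7: at line 1 remove [kqmq,enrh] add [fly] -> 3 lines: bdby fly kbjjr
Final line count: 3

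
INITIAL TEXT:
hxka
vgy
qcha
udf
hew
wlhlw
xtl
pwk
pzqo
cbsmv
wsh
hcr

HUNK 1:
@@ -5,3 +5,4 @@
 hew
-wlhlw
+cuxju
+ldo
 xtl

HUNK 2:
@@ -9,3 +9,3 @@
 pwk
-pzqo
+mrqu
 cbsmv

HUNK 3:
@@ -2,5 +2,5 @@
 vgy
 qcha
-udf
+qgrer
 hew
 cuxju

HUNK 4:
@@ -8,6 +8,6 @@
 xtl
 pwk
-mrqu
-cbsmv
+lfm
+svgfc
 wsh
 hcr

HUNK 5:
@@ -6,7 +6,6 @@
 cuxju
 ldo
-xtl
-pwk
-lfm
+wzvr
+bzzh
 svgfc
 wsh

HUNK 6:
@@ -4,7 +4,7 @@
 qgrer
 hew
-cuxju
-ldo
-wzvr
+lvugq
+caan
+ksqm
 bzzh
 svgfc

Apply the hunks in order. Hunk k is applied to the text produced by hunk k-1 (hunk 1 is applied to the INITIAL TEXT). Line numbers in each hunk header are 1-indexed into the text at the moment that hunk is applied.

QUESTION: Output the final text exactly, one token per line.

Hunk 1: at line 5 remove [wlhlw] add [cuxju,ldo] -> 13 lines: hxka vgy qcha udf hew cuxju ldo xtl pwk pzqo cbsmv wsh hcr
Hunk 2: at line 9 remove [pzqo] add [mrqu] -> 13 lines: hxka vgy qcha udf hew cuxju ldo xtl pwk mrqu cbsmv wsh hcr
Hunk 3: at line 2 remove [udf] add [qgrer] -> 13 lines: hxka vgy qcha qgrer hew cuxju ldo xtl pwk mrqu cbsmv wsh hcr
Hunk 4: at line 8 remove [mrqu,cbsmv] add [lfm,svgfc] -> 13 lines: hxka vgy qcha qgrer hew cuxju ldo xtl pwk lfm svgfc wsh hcr
Hunk 5: at line 6 remove [xtl,pwk,lfm] add [wzvr,bzzh] -> 12 lines: hxka vgy qcha qgrer hew cuxju ldo wzvr bzzh svgfc wsh hcr
Hunk 6: at line 4 remove [cuxju,ldo,wzvr] add [lvugq,caan,ksqm] -> 12 lines: hxka vgy qcha qgrer hew lvugq caan ksqm bzzh svgfc wsh hcr

Answer: hxka
vgy
qcha
qgrer
hew
lvugq
caan
ksqm
bzzh
svgfc
wsh
hcr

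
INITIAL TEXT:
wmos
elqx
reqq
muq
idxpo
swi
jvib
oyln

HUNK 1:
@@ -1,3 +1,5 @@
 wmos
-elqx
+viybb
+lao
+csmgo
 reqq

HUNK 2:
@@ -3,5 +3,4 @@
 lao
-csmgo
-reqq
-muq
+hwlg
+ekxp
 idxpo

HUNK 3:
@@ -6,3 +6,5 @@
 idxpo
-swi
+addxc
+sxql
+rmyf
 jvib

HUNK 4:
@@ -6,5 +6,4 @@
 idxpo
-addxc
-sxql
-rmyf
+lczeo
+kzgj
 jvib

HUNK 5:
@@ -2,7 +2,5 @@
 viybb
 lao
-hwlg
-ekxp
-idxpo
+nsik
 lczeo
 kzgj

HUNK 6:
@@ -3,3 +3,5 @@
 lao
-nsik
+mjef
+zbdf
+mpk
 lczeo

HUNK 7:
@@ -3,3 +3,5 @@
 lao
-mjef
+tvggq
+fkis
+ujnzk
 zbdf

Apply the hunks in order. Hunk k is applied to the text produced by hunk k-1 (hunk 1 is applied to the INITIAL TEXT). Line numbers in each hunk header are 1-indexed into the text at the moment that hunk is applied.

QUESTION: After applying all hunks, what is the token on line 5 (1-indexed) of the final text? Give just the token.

Answer: fkis

Derivation:
Hunk 1: at line 1 remove [elqx] add [viybb,lao,csmgo] -> 10 lines: wmos viybb lao csmgo reqq muq idxpo swi jvib oyln
Hunk 2: at line 3 remove [csmgo,reqq,muq] add [hwlg,ekxp] -> 9 lines: wmos viybb lao hwlg ekxp idxpo swi jvib oyln
Hunk 3: at line 6 remove [swi] add [addxc,sxql,rmyf] -> 11 lines: wmos viybb lao hwlg ekxp idxpo addxc sxql rmyf jvib oyln
Hunk 4: at line 6 remove [addxc,sxql,rmyf] add [lczeo,kzgj] -> 10 lines: wmos viybb lao hwlg ekxp idxpo lczeo kzgj jvib oyln
Hunk 5: at line 2 remove [hwlg,ekxp,idxpo] add [nsik] -> 8 lines: wmos viybb lao nsik lczeo kzgj jvib oyln
Hunk 6: at line 3 remove [nsik] add [mjef,zbdf,mpk] -> 10 lines: wmos viybb lao mjef zbdf mpk lczeo kzgj jvib oyln
Hunk 7: at line 3 remove [mjef] add [tvggq,fkis,ujnzk] -> 12 lines: wmos viybb lao tvggq fkis ujnzk zbdf mpk lczeo kzgj jvib oyln
Final line 5: fkis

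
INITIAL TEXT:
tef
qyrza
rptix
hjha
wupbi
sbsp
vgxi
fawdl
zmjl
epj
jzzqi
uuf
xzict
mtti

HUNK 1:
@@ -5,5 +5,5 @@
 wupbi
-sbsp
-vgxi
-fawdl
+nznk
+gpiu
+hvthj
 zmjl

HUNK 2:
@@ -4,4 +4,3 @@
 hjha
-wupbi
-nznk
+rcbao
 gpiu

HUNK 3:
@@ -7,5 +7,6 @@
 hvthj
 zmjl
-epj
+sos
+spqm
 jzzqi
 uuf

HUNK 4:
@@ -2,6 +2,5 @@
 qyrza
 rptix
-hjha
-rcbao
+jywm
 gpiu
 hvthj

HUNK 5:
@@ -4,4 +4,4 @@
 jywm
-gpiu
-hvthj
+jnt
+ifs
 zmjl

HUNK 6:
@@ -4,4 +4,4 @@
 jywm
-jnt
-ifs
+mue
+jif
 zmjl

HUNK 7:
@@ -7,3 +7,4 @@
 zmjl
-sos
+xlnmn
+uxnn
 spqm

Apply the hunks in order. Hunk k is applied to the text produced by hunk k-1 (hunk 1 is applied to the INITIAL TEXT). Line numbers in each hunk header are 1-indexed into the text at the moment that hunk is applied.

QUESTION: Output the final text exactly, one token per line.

Answer: tef
qyrza
rptix
jywm
mue
jif
zmjl
xlnmn
uxnn
spqm
jzzqi
uuf
xzict
mtti

Derivation:
Hunk 1: at line 5 remove [sbsp,vgxi,fawdl] add [nznk,gpiu,hvthj] -> 14 lines: tef qyrza rptix hjha wupbi nznk gpiu hvthj zmjl epj jzzqi uuf xzict mtti
Hunk 2: at line 4 remove [wupbi,nznk] add [rcbao] -> 13 lines: tef qyrza rptix hjha rcbao gpiu hvthj zmjl epj jzzqi uuf xzict mtti
Hunk 3: at line 7 remove [epj] add [sos,spqm] -> 14 lines: tef qyrza rptix hjha rcbao gpiu hvthj zmjl sos spqm jzzqi uuf xzict mtti
Hunk 4: at line 2 remove [hjha,rcbao] add [jywm] -> 13 lines: tef qyrza rptix jywm gpiu hvthj zmjl sos spqm jzzqi uuf xzict mtti
Hunk 5: at line 4 remove [gpiu,hvthj] add [jnt,ifs] -> 13 lines: tef qyrza rptix jywm jnt ifs zmjl sos spqm jzzqi uuf xzict mtti
Hunk 6: at line 4 remove [jnt,ifs] add [mue,jif] -> 13 lines: tef qyrza rptix jywm mue jif zmjl sos spqm jzzqi uuf xzict mtti
Hunk 7: at line 7 remove [sos] add [xlnmn,uxnn] -> 14 lines: tef qyrza rptix jywm mue jif zmjl xlnmn uxnn spqm jzzqi uuf xzict mtti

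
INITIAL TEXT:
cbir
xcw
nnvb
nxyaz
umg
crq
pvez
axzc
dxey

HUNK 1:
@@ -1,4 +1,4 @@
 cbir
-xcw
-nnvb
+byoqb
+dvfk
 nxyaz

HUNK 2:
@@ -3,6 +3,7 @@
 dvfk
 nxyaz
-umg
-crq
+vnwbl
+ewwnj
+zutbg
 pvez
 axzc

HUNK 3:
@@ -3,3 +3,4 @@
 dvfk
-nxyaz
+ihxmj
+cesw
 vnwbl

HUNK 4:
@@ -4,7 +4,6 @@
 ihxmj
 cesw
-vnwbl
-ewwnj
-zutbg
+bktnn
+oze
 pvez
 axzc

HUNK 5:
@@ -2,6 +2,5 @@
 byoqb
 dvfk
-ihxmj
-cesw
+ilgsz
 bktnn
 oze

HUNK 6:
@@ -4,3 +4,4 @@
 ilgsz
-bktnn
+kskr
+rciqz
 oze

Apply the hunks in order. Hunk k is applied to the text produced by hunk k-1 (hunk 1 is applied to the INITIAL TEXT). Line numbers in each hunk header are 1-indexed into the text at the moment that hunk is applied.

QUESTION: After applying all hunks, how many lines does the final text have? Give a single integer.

Answer: 10

Derivation:
Hunk 1: at line 1 remove [xcw,nnvb] add [byoqb,dvfk] -> 9 lines: cbir byoqb dvfk nxyaz umg crq pvez axzc dxey
Hunk 2: at line 3 remove [umg,crq] add [vnwbl,ewwnj,zutbg] -> 10 lines: cbir byoqb dvfk nxyaz vnwbl ewwnj zutbg pvez axzc dxey
Hunk 3: at line 3 remove [nxyaz] add [ihxmj,cesw] -> 11 lines: cbir byoqb dvfk ihxmj cesw vnwbl ewwnj zutbg pvez axzc dxey
Hunk 4: at line 4 remove [vnwbl,ewwnj,zutbg] add [bktnn,oze] -> 10 lines: cbir byoqb dvfk ihxmj cesw bktnn oze pvez axzc dxey
Hunk 5: at line 2 remove [ihxmj,cesw] add [ilgsz] -> 9 lines: cbir byoqb dvfk ilgsz bktnn oze pvez axzc dxey
Hunk 6: at line 4 remove [bktnn] add [kskr,rciqz] -> 10 lines: cbir byoqb dvfk ilgsz kskr rciqz oze pvez axzc dxey
Final line count: 10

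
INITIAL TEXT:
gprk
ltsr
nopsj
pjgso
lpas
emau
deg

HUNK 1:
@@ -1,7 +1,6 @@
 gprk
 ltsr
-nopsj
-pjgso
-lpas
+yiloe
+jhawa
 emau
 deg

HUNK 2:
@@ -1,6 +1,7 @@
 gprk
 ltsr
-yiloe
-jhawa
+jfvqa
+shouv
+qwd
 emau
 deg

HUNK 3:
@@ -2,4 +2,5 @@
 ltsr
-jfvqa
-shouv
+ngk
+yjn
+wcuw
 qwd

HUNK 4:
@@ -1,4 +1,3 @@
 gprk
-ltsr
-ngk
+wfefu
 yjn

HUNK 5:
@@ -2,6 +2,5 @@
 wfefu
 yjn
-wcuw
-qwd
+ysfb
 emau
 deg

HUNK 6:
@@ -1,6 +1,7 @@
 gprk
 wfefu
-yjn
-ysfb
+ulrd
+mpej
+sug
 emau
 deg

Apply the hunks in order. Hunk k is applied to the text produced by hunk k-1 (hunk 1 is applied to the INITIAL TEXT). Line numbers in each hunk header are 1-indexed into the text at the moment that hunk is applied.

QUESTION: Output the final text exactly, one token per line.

Hunk 1: at line 1 remove [nopsj,pjgso,lpas] add [yiloe,jhawa] -> 6 lines: gprk ltsr yiloe jhawa emau deg
Hunk 2: at line 1 remove [yiloe,jhawa] add [jfvqa,shouv,qwd] -> 7 lines: gprk ltsr jfvqa shouv qwd emau deg
Hunk 3: at line 2 remove [jfvqa,shouv] add [ngk,yjn,wcuw] -> 8 lines: gprk ltsr ngk yjn wcuw qwd emau deg
Hunk 4: at line 1 remove [ltsr,ngk] add [wfefu] -> 7 lines: gprk wfefu yjn wcuw qwd emau deg
Hunk 5: at line 2 remove [wcuw,qwd] add [ysfb] -> 6 lines: gprk wfefu yjn ysfb emau deg
Hunk 6: at line 1 remove [yjn,ysfb] add [ulrd,mpej,sug] -> 7 lines: gprk wfefu ulrd mpej sug emau deg

Answer: gprk
wfefu
ulrd
mpej
sug
emau
deg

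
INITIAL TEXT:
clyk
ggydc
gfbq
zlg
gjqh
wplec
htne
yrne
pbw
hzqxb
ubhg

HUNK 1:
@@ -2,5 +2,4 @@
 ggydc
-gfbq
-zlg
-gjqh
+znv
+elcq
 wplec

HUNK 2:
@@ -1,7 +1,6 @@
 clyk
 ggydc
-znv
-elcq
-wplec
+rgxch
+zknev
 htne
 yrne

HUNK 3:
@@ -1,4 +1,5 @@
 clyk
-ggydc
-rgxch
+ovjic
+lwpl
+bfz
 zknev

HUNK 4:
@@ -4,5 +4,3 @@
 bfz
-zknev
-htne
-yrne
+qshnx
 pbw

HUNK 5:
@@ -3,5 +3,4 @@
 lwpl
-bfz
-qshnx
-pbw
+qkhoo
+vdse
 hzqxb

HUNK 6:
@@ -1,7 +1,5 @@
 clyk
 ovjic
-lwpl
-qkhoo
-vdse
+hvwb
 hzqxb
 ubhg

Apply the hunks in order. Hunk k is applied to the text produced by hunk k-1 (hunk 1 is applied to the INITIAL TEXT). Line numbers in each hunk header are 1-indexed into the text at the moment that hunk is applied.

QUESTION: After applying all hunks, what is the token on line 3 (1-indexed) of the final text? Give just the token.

Hunk 1: at line 2 remove [gfbq,zlg,gjqh] add [znv,elcq] -> 10 lines: clyk ggydc znv elcq wplec htne yrne pbw hzqxb ubhg
Hunk 2: at line 1 remove [znv,elcq,wplec] add [rgxch,zknev] -> 9 lines: clyk ggydc rgxch zknev htne yrne pbw hzqxb ubhg
Hunk 3: at line 1 remove [ggydc,rgxch] add [ovjic,lwpl,bfz] -> 10 lines: clyk ovjic lwpl bfz zknev htne yrne pbw hzqxb ubhg
Hunk 4: at line 4 remove [zknev,htne,yrne] add [qshnx] -> 8 lines: clyk ovjic lwpl bfz qshnx pbw hzqxb ubhg
Hunk 5: at line 3 remove [bfz,qshnx,pbw] add [qkhoo,vdse] -> 7 lines: clyk ovjic lwpl qkhoo vdse hzqxb ubhg
Hunk 6: at line 1 remove [lwpl,qkhoo,vdse] add [hvwb] -> 5 lines: clyk ovjic hvwb hzqxb ubhg
Final line 3: hvwb

Answer: hvwb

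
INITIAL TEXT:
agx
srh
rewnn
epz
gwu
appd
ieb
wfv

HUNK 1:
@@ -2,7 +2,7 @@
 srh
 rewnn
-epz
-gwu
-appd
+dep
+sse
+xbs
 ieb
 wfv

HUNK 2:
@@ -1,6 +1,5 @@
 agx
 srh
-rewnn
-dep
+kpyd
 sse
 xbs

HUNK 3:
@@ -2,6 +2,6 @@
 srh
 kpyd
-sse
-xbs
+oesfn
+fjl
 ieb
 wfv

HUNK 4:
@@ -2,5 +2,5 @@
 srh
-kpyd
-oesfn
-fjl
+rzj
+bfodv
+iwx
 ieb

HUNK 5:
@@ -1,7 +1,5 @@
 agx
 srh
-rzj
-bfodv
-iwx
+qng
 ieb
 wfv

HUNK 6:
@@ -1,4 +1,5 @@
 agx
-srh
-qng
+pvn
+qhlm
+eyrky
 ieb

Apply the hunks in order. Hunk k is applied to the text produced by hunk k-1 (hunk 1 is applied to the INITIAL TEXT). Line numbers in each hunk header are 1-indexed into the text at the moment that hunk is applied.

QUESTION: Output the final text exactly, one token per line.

Answer: agx
pvn
qhlm
eyrky
ieb
wfv

Derivation:
Hunk 1: at line 2 remove [epz,gwu,appd] add [dep,sse,xbs] -> 8 lines: agx srh rewnn dep sse xbs ieb wfv
Hunk 2: at line 1 remove [rewnn,dep] add [kpyd] -> 7 lines: agx srh kpyd sse xbs ieb wfv
Hunk 3: at line 2 remove [sse,xbs] add [oesfn,fjl] -> 7 lines: agx srh kpyd oesfn fjl ieb wfv
Hunk 4: at line 2 remove [kpyd,oesfn,fjl] add [rzj,bfodv,iwx] -> 7 lines: agx srh rzj bfodv iwx ieb wfv
Hunk 5: at line 1 remove [rzj,bfodv,iwx] add [qng] -> 5 lines: agx srh qng ieb wfv
Hunk 6: at line 1 remove [srh,qng] add [pvn,qhlm,eyrky] -> 6 lines: agx pvn qhlm eyrky ieb wfv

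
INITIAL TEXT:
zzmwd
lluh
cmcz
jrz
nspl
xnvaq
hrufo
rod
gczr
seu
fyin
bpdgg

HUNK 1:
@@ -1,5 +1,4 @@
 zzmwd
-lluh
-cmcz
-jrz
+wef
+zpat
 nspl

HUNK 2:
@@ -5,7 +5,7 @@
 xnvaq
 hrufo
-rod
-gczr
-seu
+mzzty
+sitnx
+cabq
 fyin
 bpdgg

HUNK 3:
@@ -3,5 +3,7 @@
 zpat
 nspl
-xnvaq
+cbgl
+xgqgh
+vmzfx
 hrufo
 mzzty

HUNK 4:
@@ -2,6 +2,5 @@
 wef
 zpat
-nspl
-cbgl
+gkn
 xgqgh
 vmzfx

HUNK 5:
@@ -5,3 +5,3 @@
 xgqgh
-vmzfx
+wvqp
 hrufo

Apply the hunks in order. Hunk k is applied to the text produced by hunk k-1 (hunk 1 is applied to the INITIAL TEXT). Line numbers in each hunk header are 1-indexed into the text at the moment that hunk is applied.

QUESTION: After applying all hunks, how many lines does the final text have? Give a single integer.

Answer: 12

Derivation:
Hunk 1: at line 1 remove [lluh,cmcz,jrz] add [wef,zpat] -> 11 lines: zzmwd wef zpat nspl xnvaq hrufo rod gczr seu fyin bpdgg
Hunk 2: at line 5 remove [rod,gczr,seu] add [mzzty,sitnx,cabq] -> 11 lines: zzmwd wef zpat nspl xnvaq hrufo mzzty sitnx cabq fyin bpdgg
Hunk 3: at line 3 remove [xnvaq] add [cbgl,xgqgh,vmzfx] -> 13 lines: zzmwd wef zpat nspl cbgl xgqgh vmzfx hrufo mzzty sitnx cabq fyin bpdgg
Hunk 4: at line 2 remove [nspl,cbgl] add [gkn] -> 12 lines: zzmwd wef zpat gkn xgqgh vmzfx hrufo mzzty sitnx cabq fyin bpdgg
Hunk 5: at line 5 remove [vmzfx] add [wvqp] -> 12 lines: zzmwd wef zpat gkn xgqgh wvqp hrufo mzzty sitnx cabq fyin bpdgg
Final line count: 12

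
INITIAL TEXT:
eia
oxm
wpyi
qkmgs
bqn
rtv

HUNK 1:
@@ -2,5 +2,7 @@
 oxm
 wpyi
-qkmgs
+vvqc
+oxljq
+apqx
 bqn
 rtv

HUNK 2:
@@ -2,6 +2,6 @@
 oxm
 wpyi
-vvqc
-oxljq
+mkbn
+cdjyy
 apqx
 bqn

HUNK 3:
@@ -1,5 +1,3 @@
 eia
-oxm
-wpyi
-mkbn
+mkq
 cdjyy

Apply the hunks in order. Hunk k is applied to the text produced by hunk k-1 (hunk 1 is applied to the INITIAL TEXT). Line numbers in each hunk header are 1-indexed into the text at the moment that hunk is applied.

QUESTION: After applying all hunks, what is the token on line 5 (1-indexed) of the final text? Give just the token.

Hunk 1: at line 2 remove [qkmgs] add [vvqc,oxljq,apqx] -> 8 lines: eia oxm wpyi vvqc oxljq apqx bqn rtv
Hunk 2: at line 2 remove [vvqc,oxljq] add [mkbn,cdjyy] -> 8 lines: eia oxm wpyi mkbn cdjyy apqx bqn rtv
Hunk 3: at line 1 remove [oxm,wpyi,mkbn] add [mkq] -> 6 lines: eia mkq cdjyy apqx bqn rtv
Final line 5: bqn

Answer: bqn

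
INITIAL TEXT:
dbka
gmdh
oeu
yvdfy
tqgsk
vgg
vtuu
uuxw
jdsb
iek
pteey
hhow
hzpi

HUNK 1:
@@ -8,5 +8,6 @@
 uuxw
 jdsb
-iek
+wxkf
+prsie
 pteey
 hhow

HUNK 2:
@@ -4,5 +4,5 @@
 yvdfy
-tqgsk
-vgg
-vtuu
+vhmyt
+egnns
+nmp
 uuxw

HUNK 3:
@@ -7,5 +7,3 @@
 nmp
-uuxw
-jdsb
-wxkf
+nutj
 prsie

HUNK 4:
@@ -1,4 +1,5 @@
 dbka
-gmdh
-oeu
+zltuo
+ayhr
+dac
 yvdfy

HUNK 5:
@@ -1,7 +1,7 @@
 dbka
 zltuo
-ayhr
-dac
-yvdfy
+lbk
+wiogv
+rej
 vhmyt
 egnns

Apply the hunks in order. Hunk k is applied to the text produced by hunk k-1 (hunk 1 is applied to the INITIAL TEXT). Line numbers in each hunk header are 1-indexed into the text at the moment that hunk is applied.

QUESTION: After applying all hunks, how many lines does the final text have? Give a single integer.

Answer: 13

Derivation:
Hunk 1: at line 8 remove [iek] add [wxkf,prsie] -> 14 lines: dbka gmdh oeu yvdfy tqgsk vgg vtuu uuxw jdsb wxkf prsie pteey hhow hzpi
Hunk 2: at line 4 remove [tqgsk,vgg,vtuu] add [vhmyt,egnns,nmp] -> 14 lines: dbka gmdh oeu yvdfy vhmyt egnns nmp uuxw jdsb wxkf prsie pteey hhow hzpi
Hunk 3: at line 7 remove [uuxw,jdsb,wxkf] add [nutj] -> 12 lines: dbka gmdh oeu yvdfy vhmyt egnns nmp nutj prsie pteey hhow hzpi
Hunk 4: at line 1 remove [gmdh,oeu] add [zltuo,ayhr,dac] -> 13 lines: dbka zltuo ayhr dac yvdfy vhmyt egnns nmp nutj prsie pteey hhow hzpi
Hunk 5: at line 1 remove [ayhr,dac,yvdfy] add [lbk,wiogv,rej] -> 13 lines: dbka zltuo lbk wiogv rej vhmyt egnns nmp nutj prsie pteey hhow hzpi
Final line count: 13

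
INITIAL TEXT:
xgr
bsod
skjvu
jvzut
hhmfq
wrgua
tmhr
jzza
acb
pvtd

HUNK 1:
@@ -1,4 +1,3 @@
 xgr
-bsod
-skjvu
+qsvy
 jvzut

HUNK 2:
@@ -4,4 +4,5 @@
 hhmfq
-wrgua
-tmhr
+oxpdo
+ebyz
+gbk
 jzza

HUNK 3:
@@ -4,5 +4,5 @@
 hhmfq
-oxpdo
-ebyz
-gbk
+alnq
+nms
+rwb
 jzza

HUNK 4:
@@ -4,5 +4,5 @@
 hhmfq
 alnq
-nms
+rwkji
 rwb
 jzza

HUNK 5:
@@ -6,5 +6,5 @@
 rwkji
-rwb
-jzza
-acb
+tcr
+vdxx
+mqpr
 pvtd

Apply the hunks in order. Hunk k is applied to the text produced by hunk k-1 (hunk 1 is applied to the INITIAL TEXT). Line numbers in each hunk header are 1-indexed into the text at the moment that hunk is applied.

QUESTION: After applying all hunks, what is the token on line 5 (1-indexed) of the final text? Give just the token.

Hunk 1: at line 1 remove [bsod,skjvu] add [qsvy] -> 9 lines: xgr qsvy jvzut hhmfq wrgua tmhr jzza acb pvtd
Hunk 2: at line 4 remove [wrgua,tmhr] add [oxpdo,ebyz,gbk] -> 10 lines: xgr qsvy jvzut hhmfq oxpdo ebyz gbk jzza acb pvtd
Hunk 3: at line 4 remove [oxpdo,ebyz,gbk] add [alnq,nms,rwb] -> 10 lines: xgr qsvy jvzut hhmfq alnq nms rwb jzza acb pvtd
Hunk 4: at line 4 remove [nms] add [rwkji] -> 10 lines: xgr qsvy jvzut hhmfq alnq rwkji rwb jzza acb pvtd
Hunk 5: at line 6 remove [rwb,jzza,acb] add [tcr,vdxx,mqpr] -> 10 lines: xgr qsvy jvzut hhmfq alnq rwkji tcr vdxx mqpr pvtd
Final line 5: alnq

Answer: alnq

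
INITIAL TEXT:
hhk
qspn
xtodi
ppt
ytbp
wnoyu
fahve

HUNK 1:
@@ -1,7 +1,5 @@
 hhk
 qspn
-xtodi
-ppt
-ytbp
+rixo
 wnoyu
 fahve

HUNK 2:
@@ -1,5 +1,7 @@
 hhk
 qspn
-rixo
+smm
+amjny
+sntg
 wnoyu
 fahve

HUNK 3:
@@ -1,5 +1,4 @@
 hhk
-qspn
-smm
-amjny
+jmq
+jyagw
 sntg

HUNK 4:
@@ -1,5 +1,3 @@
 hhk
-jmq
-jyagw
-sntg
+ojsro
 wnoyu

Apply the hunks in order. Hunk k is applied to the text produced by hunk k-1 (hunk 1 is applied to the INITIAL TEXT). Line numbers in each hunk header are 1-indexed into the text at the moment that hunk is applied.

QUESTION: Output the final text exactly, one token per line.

Answer: hhk
ojsro
wnoyu
fahve

Derivation:
Hunk 1: at line 1 remove [xtodi,ppt,ytbp] add [rixo] -> 5 lines: hhk qspn rixo wnoyu fahve
Hunk 2: at line 1 remove [rixo] add [smm,amjny,sntg] -> 7 lines: hhk qspn smm amjny sntg wnoyu fahve
Hunk 3: at line 1 remove [qspn,smm,amjny] add [jmq,jyagw] -> 6 lines: hhk jmq jyagw sntg wnoyu fahve
Hunk 4: at line 1 remove [jmq,jyagw,sntg] add [ojsro] -> 4 lines: hhk ojsro wnoyu fahve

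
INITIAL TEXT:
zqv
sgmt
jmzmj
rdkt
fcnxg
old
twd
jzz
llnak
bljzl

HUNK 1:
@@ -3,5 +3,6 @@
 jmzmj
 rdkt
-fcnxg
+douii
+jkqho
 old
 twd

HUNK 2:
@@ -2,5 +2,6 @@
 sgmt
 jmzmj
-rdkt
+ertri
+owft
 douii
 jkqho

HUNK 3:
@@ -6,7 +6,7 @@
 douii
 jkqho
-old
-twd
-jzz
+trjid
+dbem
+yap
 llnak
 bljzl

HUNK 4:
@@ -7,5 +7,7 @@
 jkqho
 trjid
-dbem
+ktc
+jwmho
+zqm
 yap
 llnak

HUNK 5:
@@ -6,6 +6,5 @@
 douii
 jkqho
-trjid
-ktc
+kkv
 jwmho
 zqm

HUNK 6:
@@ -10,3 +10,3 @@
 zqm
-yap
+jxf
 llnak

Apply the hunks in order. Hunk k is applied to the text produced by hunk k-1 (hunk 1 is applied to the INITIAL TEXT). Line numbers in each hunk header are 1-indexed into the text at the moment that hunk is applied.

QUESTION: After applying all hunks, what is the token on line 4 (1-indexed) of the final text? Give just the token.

Hunk 1: at line 3 remove [fcnxg] add [douii,jkqho] -> 11 lines: zqv sgmt jmzmj rdkt douii jkqho old twd jzz llnak bljzl
Hunk 2: at line 2 remove [rdkt] add [ertri,owft] -> 12 lines: zqv sgmt jmzmj ertri owft douii jkqho old twd jzz llnak bljzl
Hunk 3: at line 6 remove [old,twd,jzz] add [trjid,dbem,yap] -> 12 lines: zqv sgmt jmzmj ertri owft douii jkqho trjid dbem yap llnak bljzl
Hunk 4: at line 7 remove [dbem] add [ktc,jwmho,zqm] -> 14 lines: zqv sgmt jmzmj ertri owft douii jkqho trjid ktc jwmho zqm yap llnak bljzl
Hunk 5: at line 6 remove [trjid,ktc] add [kkv] -> 13 lines: zqv sgmt jmzmj ertri owft douii jkqho kkv jwmho zqm yap llnak bljzl
Hunk 6: at line 10 remove [yap] add [jxf] -> 13 lines: zqv sgmt jmzmj ertri owft douii jkqho kkv jwmho zqm jxf llnak bljzl
Final line 4: ertri

Answer: ertri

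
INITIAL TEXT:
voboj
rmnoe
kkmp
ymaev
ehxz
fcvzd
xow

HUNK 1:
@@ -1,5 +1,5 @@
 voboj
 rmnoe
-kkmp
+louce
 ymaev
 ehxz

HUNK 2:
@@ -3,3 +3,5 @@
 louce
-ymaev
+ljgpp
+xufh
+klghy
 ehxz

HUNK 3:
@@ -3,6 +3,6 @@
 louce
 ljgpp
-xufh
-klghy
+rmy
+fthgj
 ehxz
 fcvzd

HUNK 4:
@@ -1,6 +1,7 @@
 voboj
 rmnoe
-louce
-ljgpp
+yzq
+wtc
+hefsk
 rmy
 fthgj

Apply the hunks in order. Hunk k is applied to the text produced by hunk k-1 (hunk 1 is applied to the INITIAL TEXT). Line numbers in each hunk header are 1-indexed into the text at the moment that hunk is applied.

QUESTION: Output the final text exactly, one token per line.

Answer: voboj
rmnoe
yzq
wtc
hefsk
rmy
fthgj
ehxz
fcvzd
xow

Derivation:
Hunk 1: at line 1 remove [kkmp] add [louce] -> 7 lines: voboj rmnoe louce ymaev ehxz fcvzd xow
Hunk 2: at line 3 remove [ymaev] add [ljgpp,xufh,klghy] -> 9 lines: voboj rmnoe louce ljgpp xufh klghy ehxz fcvzd xow
Hunk 3: at line 3 remove [xufh,klghy] add [rmy,fthgj] -> 9 lines: voboj rmnoe louce ljgpp rmy fthgj ehxz fcvzd xow
Hunk 4: at line 1 remove [louce,ljgpp] add [yzq,wtc,hefsk] -> 10 lines: voboj rmnoe yzq wtc hefsk rmy fthgj ehxz fcvzd xow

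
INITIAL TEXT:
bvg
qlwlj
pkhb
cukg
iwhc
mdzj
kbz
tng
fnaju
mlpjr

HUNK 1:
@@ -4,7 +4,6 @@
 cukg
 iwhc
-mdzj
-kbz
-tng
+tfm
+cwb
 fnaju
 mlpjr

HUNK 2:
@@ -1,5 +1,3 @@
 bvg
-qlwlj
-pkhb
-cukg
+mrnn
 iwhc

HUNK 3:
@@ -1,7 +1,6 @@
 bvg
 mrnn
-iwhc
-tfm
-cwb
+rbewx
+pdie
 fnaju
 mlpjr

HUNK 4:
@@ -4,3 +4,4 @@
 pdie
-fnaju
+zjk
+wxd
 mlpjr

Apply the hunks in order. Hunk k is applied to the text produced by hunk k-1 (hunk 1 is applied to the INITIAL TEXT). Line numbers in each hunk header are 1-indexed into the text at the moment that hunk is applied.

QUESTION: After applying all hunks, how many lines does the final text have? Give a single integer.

Answer: 7

Derivation:
Hunk 1: at line 4 remove [mdzj,kbz,tng] add [tfm,cwb] -> 9 lines: bvg qlwlj pkhb cukg iwhc tfm cwb fnaju mlpjr
Hunk 2: at line 1 remove [qlwlj,pkhb,cukg] add [mrnn] -> 7 lines: bvg mrnn iwhc tfm cwb fnaju mlpjr
Hunk 3: at line 1 remove [iwhc,tfm,cwb] add [rbewx,pdie] -> 6 lines: bvg mrnn rbewx pdie fnaju mlpjr
Hunk 4: at line 4 remove [fnaju] add [zjk,wxd] -> 7 lines: bvg mrnn rbewx pdie zjk wxd mlpjr
Final line count: 7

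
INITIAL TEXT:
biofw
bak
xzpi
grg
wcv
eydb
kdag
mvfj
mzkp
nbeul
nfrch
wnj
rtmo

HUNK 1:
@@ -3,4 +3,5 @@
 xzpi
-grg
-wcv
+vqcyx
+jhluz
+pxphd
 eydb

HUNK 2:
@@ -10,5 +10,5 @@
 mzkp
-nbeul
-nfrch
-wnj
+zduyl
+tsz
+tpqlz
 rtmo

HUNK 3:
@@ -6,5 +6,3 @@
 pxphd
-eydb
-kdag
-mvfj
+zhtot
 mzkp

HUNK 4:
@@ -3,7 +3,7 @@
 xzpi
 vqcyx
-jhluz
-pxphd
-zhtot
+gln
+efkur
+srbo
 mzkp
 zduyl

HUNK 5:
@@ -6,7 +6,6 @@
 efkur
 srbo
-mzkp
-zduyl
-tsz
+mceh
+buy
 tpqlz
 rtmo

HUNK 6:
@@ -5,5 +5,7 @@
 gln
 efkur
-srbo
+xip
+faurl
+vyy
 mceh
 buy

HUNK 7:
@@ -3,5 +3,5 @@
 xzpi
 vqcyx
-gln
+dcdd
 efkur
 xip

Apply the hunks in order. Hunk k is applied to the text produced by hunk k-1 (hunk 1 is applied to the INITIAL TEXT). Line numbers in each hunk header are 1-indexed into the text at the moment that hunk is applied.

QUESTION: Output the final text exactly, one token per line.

Answer: biofw
bak
xzpi
vqcyx
dcdd
efkur
xip
faurl
vyy
mceh
buy
tpqlz
rtmo

Derivation:
Hunk 1: at line 3 remove [grg,wcv] add [vqcyx,jhluz,pxphd] -> 14 lines: biofw bak xzpi vqcyx jhluz pxphd eydb kdag mvfj mzkp nbeul nfrch wnj rtmo
Hunk 2: at line 10 remove [nbeul,nfrch,wnj] add [zduyl,tsz,tpqlz] -> 14 lines: biofw bak xzpi vqcyx jhluz pxphd eydb kdag mvfj mzkp zduyl tsz tpqlz rtmo
Hunk 3: at line 6 remove [eydb,kdag,mvfj] add [zhtot] -> 12 lines: biofw bak xzpi vqcyx jhluz pxphd zhtot mzkp zduyl tsz tpqlz rtmo
Hunk 4: at line 3 remove [jhluz,pxphd,zhtot] add [gln,efkur,srbo] -> 12 lines: biofw bak xzpi vqcyx gln efkur srbo mzkp zduyl tsz tpqlz rtmo
Hunk 5: at line 6 remove [mzkp,zduyl,tsz] add [mceh,buy] -> 11 lines: biofw bak xzpi vqcyx gln efkur srbo mceh buy tpqlz rtmo
Hunk 6: at line 5 remove [srbo] add [xip,faurl,vyy] -> 13 lines: biofw bak xzpi vqcyx gln efkur xip faurl vyy mceh buy tpqlz rtmo
Hunk 7: at line 3 remove [gln] add [dcdd] -> 13 lines: biofw bak xzpi vqcyx dcdd efkur xip faurl vyy mceh buy tpqlz rtmo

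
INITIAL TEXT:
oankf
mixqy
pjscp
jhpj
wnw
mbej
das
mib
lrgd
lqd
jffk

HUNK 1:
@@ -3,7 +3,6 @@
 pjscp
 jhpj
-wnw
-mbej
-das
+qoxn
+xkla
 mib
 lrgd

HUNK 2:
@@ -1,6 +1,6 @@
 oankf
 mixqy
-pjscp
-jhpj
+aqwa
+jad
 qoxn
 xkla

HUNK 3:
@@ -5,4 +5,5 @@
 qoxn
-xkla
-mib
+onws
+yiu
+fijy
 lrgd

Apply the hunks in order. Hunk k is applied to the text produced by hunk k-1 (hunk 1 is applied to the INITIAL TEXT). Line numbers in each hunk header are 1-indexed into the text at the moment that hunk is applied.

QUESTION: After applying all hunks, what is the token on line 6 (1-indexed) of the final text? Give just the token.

Answer: onws

Derivation:
Hunk 1: at line 3 remove [wnw,mbej,das] add [qoxn,xkla] -> 10 lines: oankf mixqy pjscp jhpj qoxn xkla mib lrgd lqd jffk
Hunk 2: at line 1 remove [pjscp,jhpj] add [aqwa,jad] -> 10 lines: oankf mixqy aqwa jad qoxn xkla mib lrgd lqd jffk
Hunk 3: at line 5 remove [xkla,mib] add [onws,yiu,fijy] -> 11 lines: oankf mixqy aqwa jad qoxn onws yiu fijy lrgd lqd jffk
Final line 6: onws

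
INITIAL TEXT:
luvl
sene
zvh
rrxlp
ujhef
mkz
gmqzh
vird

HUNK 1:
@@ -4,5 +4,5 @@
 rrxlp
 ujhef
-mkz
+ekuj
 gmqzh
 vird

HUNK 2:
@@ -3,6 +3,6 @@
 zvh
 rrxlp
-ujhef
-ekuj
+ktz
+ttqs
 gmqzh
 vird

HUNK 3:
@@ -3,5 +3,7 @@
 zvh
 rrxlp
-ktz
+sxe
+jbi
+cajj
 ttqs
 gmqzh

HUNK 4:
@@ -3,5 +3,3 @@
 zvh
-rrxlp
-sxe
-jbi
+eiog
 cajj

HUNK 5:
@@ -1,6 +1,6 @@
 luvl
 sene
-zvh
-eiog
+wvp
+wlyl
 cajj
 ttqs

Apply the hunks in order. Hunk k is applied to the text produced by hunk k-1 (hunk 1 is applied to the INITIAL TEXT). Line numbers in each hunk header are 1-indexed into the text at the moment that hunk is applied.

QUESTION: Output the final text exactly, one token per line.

Hunk 1: at line 4 remove [mkz] add [ekuj] -> 8 lines: luvl sene zvh rrxlp ujhef ekuj gmqzh vird
Hunk 2: at line 3 remove [ujhef,ekuj] add [ktz,ttqs] -> 8 lines: luvl sene zvh rrxlp ktz ttqs gmqzh vird
Hunk 3: at line 3 remove [ktz] add [sxe,jbi,cajj] -> 10 lines: luvl sene zvh rrxlp sxe jbi cajj ttqs gmqzh vird
Hunk 4: at line 3 remove [rrxlp,sxe,jbi] add [eiog] -> 8 lines: luvl sene zvh eiog cajj ttqs gmqzh vird
Hunk 5: at line 1 remove [zvh,eiog] add [wvp,wlyl] -> 8 lines: luvl sene wvp wlyl cajj ttqs gmqzh vird

Answer: luvl
sene
wvp
wlyl
cajj
ttqs
gmqzh
vird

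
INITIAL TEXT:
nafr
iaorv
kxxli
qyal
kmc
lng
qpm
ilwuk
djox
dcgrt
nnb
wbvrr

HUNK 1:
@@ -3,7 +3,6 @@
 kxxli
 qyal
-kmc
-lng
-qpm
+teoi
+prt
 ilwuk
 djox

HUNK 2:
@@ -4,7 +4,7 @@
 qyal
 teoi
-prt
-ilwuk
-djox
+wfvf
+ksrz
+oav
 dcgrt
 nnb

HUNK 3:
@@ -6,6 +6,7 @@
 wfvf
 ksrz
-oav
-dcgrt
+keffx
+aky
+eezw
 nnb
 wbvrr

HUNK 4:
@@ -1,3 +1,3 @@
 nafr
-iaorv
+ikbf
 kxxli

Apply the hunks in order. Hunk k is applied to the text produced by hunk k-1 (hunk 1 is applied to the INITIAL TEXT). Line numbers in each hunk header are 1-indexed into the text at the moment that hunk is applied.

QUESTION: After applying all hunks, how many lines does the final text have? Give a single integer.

Hunk 1: at line 3 remove [kmc,lng,qpm] add [teoi,prt] -> 11 lines: nafr iaorv kxxli qyal teoi prt ilwuk djox dcgrt nnb wbvrr
Hunk 2: at line 4 remove [prt,ilwuk,djox] add [wfvf,ksrz,oav] -> 11 lines: nafr iaorv kxxli qyal teoi wfvf ksrz oav dcgrt nnb wbvrr
Hunk 3: at line 6 remove [oav,dcgrt] add [keffx,aky,eezw] -> 12 lines: nafr iaorv kxxli qyal teoi wfvf ksrz keffx aky eezw nnb wbvrr
Hunk 4: at line 1 remove [iaorv] add [ikbf] -> 12 lines: nafr ikbf kxxli qyal teoi wfvf ksrz keffx aky eezw nnb wbvrr
Final line count: 12

Answer: 12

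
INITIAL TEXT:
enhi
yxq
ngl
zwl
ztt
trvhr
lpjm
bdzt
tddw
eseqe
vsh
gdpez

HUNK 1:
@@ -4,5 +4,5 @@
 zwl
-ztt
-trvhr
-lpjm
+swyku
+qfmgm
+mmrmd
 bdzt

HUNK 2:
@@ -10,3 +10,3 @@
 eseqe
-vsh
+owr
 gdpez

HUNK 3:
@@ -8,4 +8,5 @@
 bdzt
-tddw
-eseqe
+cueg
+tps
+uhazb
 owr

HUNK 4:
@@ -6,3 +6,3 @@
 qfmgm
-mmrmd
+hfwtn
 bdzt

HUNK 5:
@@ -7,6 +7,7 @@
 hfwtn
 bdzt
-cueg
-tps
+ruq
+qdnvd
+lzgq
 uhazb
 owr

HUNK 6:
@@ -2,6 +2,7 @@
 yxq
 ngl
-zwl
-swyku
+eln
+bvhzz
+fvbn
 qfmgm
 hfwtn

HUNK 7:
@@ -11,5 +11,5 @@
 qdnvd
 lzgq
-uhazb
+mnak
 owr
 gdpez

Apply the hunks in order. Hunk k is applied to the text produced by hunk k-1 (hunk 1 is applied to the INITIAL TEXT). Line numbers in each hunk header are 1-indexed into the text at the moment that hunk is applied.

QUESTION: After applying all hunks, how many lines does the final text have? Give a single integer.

Hunk 1: at line 4 remove [ztt,trvhr,lpjm] add [swyku,qfmgm,mmrmd] -> 12 lines: enhi yxq ngl zwl swyku qfmgm mmrmd bdzt tddw eseqe vsh gdpez
Hunk 2: at line 10 remove [vsh] add [owr] -> 12 lines: enhi yxq ngl zwl swyku qfmgm mmrmd bdzt tddw eseqe owr gdpez
Hunk 3: at line 8 remove [tddw,eseqe] add [cueg,tps,uhazb] -> 13 lines: enhi yxq ngl zwl swyku qfmgm mmrmd bdzt cueg tps uhazb owr gdpez
Hunk 4: at line 6 remove [mmrmd] add [hfwtn] -> 13 lines: enhi yxq ngl zwl swyku qfmgm hfwtn bdzt cueg tps uhazb owr gdpez
Hunk 5: at line 7 remove [cueg,tps] add [ruq,qdnvd,lzgq] -> 14 lines: enhi yxq ngl zwl swyku qfmgm hfwtn bdzt ruq qdnvd lzgq uhazb owr gdpez
Hunk 6: at line 2 remove [zwl,swyku] add [eln,bvhzz,fvbn] -> 15 lines: enhi yxq ngl eln bvhzz fvbn qfmgm hfwtn bdzt ruq qdnvd lzgq uhazb owr gdpez
Hunk 7: at line 11 remove [uhazb] add [mnak] -> 15 lines: enhi yxq ngl eln bvhzz fvbn qfmgm hfwtn bdzt ruq qdnvd lzgq mnak owr gdpez
Final line count: 15

Answer: 15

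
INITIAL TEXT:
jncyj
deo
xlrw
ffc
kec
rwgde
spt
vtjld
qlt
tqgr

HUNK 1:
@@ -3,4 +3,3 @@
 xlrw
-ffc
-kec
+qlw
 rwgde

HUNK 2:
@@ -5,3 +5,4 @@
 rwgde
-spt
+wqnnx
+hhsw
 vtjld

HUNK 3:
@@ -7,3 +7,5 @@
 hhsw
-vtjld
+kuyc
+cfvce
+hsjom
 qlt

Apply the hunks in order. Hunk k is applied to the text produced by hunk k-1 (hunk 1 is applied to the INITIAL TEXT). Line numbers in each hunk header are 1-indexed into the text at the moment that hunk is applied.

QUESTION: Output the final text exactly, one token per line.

Hunk 1: at line 3 remove [ffc,kec] add [qlw] -> 9 lines: jncyj deo xlrw qlw rwgde spt vtjld qlt tqgr
Hunk 2: at line 5 remove [spt] add [wqnnx,hhsw] -> 10 lines: jncyj deo xlrw qlw rwgde wqnnx hhsw vtjld qlt tqgr
Hunk 3: at line 7 remove [vtjld] add [kuyc,cfvce,hsjom] -> 12 lines: jncyj deo xlrw qlw rwgde wqnnx hhsw kuyc cfvce hsjom qlt tqgr

Answer: jncyj
deo
xlrw
qlw
rwgde
wqnnx
hhsw
kuyc
cfvce
hsjom
qlt
tqgr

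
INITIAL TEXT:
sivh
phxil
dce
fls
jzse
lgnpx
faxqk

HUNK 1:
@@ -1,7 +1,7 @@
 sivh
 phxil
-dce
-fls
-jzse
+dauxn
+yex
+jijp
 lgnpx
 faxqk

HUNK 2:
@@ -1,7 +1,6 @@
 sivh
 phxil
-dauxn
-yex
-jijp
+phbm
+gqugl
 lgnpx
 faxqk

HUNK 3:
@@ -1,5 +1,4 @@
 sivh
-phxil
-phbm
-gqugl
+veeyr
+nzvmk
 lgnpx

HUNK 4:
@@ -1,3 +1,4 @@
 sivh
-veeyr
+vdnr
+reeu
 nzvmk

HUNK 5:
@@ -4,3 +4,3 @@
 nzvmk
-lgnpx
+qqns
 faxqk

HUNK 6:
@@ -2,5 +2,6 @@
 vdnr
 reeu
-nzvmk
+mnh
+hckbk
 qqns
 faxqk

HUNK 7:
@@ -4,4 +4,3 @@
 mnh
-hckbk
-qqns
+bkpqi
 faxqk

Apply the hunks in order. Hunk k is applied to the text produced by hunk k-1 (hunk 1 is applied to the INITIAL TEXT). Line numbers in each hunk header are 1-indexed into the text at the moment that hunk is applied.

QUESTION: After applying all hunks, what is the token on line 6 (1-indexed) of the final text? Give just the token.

Hunk 1: at line 1 remove [dce,fls,jzse] add [dauxn,yex,jijp] -> 7 lines: sivh phxil dauxn yex jijp lgnpx faxqk
Hunk 2: at line 1 remove [dauxn,yex,jijp] add [phbm,gqugl] -> 6 lines: sivh phxil phbm gqugl lgnpx faxqk
Hunk 3: at line 1 remove [phxil,phbm,gqugl] add [veeyr,nzvmk] -> 5 lines: sivh veeyr nzvmk lgnpx faxqk
Hunk 4: at line 1 remove [veeyr] add [vdnr,reeu] -> 6 lines: sivh vdnr reeu nzvmk lgnpx faxqk
Hunk 5: at line 4 remove [lgnpx] add [qqns] -> 6 lines: sivh vdnr reeu nzvmk qqns faxqk
Hunk 6: at line 2 remove [nzvmk] add [mnh,hckbk] -> 7 lines: sivh vdnr reeu mnh hckbk qqns faxqk
Hunk 7: at line 4 remove [hckbk,qqns] add [bkpqi] -> 6 lines: sivh vdnr reeu mnh bkpqi faxqk
Final line 6: faxqk

Answer: faxqk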